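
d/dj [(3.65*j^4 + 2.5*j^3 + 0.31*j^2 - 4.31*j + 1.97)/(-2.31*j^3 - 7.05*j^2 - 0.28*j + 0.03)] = (-8.4315*j^6 - 51.465*j^5 - 19.9749*j^4 - 20.8742*j^3 - 16.5952*j^2 + 27.7956*j + 0.4223)/(5.3361*j^6 + 32.571*j^5 + 50.9961*j^4 + 3.8094*j^3 - 0.3446*j^2 - 0.0168*j + 0.0009)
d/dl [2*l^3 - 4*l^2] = 2*l*(3*l - 4)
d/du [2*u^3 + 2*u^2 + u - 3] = 6*u^2 + 4*u + 1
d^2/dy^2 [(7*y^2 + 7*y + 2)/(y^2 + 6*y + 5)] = 2*(-35*y^3 - 99*y^2 - 69*y + 27)/(y^6 + 18*y^5 + 123*y^4 + 396*y^3 + 615*y^2 + 450*y + 125)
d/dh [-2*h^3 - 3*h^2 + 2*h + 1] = -6*h^2 - 6*h + 2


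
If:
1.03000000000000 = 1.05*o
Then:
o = 0.98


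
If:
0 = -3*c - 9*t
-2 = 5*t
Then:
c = 6/5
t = -2/5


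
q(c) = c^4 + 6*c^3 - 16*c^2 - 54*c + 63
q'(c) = 4*c^3 + 18*c^2 - 32*c - 54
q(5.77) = 1479.75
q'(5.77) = 1129.03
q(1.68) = -36.46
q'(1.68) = -37.99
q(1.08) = -5.06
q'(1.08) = -62.53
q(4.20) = 309.66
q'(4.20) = 425.47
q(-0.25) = 75.41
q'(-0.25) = -44.94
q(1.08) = -5.06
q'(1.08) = -62.53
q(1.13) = -8.16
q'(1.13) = -61.40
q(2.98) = -2.36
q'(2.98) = 116.34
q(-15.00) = 27648.00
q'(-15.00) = -9024.00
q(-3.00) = 0.00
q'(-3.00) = 96.00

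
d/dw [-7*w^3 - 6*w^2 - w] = -21*w^2 - 12*w - 1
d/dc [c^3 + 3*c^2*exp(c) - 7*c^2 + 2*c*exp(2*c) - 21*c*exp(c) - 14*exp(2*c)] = 3*c^2*exp(c) + 3*c^2 + 4*c*exp(2*c) - 15*c*exp(c) - 14*c - 26*exp(2*c) - 21*exp(c)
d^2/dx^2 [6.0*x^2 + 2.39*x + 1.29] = 12.0000000000000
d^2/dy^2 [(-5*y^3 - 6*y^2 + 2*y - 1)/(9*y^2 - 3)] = 2*(y^3 - 27*y^2 + y - 3)/(27*y^6 - 27*y^4 + 9*y^2 - 1)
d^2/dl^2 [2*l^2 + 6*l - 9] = 4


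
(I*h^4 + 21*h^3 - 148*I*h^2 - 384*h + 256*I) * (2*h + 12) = 2*I*h^5 + 42*h^4 + 12*I*h^4 + 252*h^3 - 296*I*h^3 - 768*h^2 - 1776*I*h^2 - 4608*h + 512*I*h + 3072*I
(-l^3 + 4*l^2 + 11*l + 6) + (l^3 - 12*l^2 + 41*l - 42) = -8*l^2 + 52*l - 36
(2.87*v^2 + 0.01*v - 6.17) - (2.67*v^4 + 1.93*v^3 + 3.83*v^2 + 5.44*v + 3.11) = -2.67*v^4 - 1.93*v^3 - 0.96*v^2 - 5.43*v - 9.28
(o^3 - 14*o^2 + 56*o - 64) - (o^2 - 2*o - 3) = o^3 - 15*o^2 + 58*o - 61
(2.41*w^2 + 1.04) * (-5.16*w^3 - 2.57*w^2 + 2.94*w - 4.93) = -12.4356*w^5 - 6.1937*w^4 + 1.719*w^3 - 14.5541*w^2 + 3.0576*w - 5.1272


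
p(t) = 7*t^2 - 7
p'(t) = 14*t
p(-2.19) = 26.57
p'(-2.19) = -30.66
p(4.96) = 165.21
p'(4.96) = 69.44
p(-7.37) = 373.22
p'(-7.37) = -103.18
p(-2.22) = 27.50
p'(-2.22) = -31.08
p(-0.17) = -6.80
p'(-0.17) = -2.38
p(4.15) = 113.56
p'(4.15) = 58.10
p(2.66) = 42.53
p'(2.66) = 37.24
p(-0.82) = -2.29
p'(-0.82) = -11.48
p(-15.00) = 1568.00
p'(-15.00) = -210.00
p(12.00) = 1001.00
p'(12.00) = 168.00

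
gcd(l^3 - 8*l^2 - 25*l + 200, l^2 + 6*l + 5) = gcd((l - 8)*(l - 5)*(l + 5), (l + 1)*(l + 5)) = l + 5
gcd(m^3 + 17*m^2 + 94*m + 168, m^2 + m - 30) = m + 6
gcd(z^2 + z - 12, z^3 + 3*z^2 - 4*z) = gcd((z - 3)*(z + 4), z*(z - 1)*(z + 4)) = z + 4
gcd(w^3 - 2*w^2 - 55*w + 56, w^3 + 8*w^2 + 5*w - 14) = w^2 + 6*w - 7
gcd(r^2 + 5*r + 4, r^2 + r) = r + 1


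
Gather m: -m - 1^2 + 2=1 - m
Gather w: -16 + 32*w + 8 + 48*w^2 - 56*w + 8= 48*w^2 - 24*w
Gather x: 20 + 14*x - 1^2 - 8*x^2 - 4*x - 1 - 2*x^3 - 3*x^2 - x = -2*x^3 - 11*x^2 + 9*x + 18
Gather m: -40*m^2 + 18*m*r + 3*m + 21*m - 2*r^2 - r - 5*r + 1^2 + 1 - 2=-40*m^2 + m*(18*r + 24) - 2*r^2 - 6*r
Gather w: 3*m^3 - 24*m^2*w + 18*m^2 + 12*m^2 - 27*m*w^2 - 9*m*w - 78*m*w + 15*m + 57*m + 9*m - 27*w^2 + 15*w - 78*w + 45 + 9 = 3*m^3 + 30*m^2 + 81*m + w^2*(-27*m - 27) + w*(-24*m^2 - 87*m - 63) + 54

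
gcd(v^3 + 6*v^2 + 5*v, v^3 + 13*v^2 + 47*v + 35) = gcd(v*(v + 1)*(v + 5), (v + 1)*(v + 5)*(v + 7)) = v^2 + 6*v + 5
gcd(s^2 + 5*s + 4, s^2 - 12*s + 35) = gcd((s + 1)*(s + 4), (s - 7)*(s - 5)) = 1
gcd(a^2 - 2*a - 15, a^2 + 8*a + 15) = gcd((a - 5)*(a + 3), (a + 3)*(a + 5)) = a + 3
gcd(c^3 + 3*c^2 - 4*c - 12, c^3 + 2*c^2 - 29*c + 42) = c - 2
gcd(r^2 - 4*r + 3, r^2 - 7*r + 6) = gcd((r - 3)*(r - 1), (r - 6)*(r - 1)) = r - 1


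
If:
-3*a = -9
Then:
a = 3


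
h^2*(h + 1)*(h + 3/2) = h^4 + 5*h^3/2 + 3*h^2/2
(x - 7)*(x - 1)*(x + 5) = x^3 - 3*x^2 - 33*x + 35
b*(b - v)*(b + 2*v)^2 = b^4 + 3*b^3*v - 4*b*v^3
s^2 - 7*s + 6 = (s - 6)*(s - 1)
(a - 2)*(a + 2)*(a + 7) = a^3 + 7*a^2 - 4*a - 28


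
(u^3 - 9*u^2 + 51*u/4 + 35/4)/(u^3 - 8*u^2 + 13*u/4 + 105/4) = (2*u + 1)/(2*u + 3)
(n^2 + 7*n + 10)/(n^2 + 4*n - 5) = (n + 2)/(n - 1)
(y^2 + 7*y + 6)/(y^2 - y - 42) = (y + 1)/(y - 7)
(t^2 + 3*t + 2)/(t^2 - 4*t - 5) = (t + 2)/(t - 5)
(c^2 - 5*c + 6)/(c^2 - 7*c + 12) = (c - 2)/(c - 4)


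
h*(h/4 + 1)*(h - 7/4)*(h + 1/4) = h^4/4 + 5*h^3/8 - 103*h^2/64 - 7*h/16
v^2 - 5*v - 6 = (v - 6)*(v + 1)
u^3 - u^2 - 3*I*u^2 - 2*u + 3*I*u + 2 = (u - 1)*(u - 2*I)*(u - I)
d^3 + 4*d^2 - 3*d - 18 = (d - 2)*(d + 3)^2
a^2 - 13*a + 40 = (a - 8)*(a - 5)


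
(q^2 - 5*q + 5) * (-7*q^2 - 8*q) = -7*q^4 + 27*q^3 + 5*q^2 - 40*q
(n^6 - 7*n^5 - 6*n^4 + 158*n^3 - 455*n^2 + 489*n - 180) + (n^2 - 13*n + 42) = n^6 - 7*n^5 - 6*n^4 + 158*n^3 - 454*n^2 + 476*n - 138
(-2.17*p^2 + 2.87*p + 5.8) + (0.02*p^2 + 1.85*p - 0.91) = -2.15*p^2 + 4.72*p + 4.89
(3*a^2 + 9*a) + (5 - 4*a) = 3*a^2 + 5*a + 5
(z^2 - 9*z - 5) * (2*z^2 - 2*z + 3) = 2*z^4 - 20*z^3 + 11*z^2 - 17*z - 15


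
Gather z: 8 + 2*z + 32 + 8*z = 10*z + 40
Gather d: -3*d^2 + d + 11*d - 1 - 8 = -3*d^2 + 12*d - 9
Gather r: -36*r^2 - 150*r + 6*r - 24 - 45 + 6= -36*r^2 - 144*r - 63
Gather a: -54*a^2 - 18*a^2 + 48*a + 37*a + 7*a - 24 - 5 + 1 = -72*a^2 + 92*a - 28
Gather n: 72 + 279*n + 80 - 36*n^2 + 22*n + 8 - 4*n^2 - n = -40*n^2 + 300*n + 160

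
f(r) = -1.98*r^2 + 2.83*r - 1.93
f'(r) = 2.83 - 3.96*r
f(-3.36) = -33.79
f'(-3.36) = 16.14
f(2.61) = -8.03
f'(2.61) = -7.51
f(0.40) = -1.11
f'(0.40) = 1.25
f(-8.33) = -162.89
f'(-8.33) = 35.82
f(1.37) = -1.77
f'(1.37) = -2.60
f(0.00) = -1.93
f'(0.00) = 2.83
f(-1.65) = -11.99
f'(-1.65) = 9.36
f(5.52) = -46.64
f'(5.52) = -19.03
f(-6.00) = -90.19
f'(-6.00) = 26.59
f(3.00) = -11.26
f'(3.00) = -9.05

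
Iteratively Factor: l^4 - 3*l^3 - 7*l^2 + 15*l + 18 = (l - 3)*(l^3 - 7*l - 6) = (l - 3)^2*(l^2 + 3*l + 2) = (l - 3)^2*(l + 1)*(l + 2)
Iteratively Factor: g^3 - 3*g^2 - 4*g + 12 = (g - 3)*(g^2 - 4) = (g - 3)*(g - 2)*(g + 2)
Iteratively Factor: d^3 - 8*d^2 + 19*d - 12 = (d - 3)*(d^2 - 5*d + 4) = (d - 4)*(d - 3)*(d - 1)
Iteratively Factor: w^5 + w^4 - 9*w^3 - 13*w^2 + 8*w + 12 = (w - 3)*(w^4 + 4*w^3 + 3*w^2 - 4*w - 4) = (w - 3)*(w + 2)*(w^3 + 2*w^2 - w - 2) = (w - 3)*(w + 1)*(w + 2)*(w^2 + w - 2) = (w - 3)*(w + 1)*(w + 2)^2*(w - 1)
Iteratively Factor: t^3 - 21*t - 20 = (t - 5)*(t^2 + 5*t + 4) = (t - 5)*(t + 4)*(t + 1)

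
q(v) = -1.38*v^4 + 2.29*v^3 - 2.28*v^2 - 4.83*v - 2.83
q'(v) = -5.52*v^3 + 6.87*v^2 - 4.56*v - 4.83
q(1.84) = -20.99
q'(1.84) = -24.35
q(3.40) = -140.02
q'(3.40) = -157.87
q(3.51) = -158.31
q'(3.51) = -174.90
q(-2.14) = -54.32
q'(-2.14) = 90.49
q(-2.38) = -79.40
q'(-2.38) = 119.35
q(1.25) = -11.33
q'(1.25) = -10.58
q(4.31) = -358.86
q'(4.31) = -338.81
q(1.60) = -16.06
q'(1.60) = -17.15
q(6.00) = -1407.73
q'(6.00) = -977.19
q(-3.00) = -182.47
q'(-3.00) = 219.72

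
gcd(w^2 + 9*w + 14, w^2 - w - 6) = w + 2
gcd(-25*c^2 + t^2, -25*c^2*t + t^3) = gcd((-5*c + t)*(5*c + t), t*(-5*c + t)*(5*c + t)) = -25*c^2 + t^2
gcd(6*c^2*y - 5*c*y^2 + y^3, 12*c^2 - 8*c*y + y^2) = -2*c + y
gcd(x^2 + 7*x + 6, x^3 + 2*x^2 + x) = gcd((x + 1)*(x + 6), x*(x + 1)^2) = x + 1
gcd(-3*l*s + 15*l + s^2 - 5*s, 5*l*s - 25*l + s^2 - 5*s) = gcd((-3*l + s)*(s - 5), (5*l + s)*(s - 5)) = s - 5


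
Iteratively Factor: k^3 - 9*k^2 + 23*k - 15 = (k - 3)*(k^2 - 6*k + 5) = (k - 3)*(k - 1)*(k - 5)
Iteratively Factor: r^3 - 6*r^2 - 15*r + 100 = (r - 5)*(r^2 - r - 20) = (r - 5)*(r + 4)*(r - 5)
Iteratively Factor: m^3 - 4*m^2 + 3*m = (m)*(m^2 - 4*m + 3) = m*(m - 1)*(m - 3)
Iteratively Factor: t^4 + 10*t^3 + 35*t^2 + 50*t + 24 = (t + 3)*(t^3 + 7*t^2 + 14*t + 8) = (t + 2)*(t + 3)*(t^2 + 5*t + 4) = (t + 1)*(t + 2)*(t + 3)*(t + 4)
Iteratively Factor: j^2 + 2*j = (j)*(j + 2)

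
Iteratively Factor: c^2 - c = (c)*(c - 1)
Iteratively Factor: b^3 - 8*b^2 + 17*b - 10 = (b - 2)*(b^2 - 6*b + 5) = (b - 2)*(b - 1)*(b - 5)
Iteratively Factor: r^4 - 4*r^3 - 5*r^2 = (r + 1)*(r^3 - 5*r^2) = (r - 5)*(r + 1)*(r^2) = r*(r - 5)*(r + 1)*(r)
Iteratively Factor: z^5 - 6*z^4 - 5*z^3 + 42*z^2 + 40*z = (z)*(z^4 - 6*z^3 - 5*z^2 + 42*z + 40) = z*(z + 2)*(z^3 - 8*z^2 + 11*z + 20) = z*(z - 4)*(z + 2)*(z^2 - 4*z - 5) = z*(z - 5)*(z - 4)*(z + 2)*(z + 1)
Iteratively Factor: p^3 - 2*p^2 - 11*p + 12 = (p - 1)*(p^2 - p - 12) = (p - 4)*(p - 1)*(p + 3)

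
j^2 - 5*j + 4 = (j - 4)*(j - 1)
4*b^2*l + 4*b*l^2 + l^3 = l*(2*b + l)^2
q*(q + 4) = q^2 + 4*q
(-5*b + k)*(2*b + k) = -10*b^2 - 3*b*k + k^2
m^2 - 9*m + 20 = (m - 5)*(m - 4)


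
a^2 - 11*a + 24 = (a - 8)*(a - 3)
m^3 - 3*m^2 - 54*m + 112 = (m - 8)*(m - 2)*(m + 7)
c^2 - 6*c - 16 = (c - 8)*(c + 2)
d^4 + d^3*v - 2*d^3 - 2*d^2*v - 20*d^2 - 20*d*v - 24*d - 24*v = (d - 6)*(d + 2)^2*(d + v)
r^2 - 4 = (r - 2)*(r + 2)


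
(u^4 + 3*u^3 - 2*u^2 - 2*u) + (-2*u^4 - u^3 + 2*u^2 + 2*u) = -u^4 + 2*u^3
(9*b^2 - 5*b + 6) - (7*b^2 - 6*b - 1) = 2*b^2 + b + 7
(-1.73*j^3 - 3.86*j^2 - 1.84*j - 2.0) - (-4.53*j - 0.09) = -1.73*j^3 - 3.86*j^2 + 2.69*j - 1.91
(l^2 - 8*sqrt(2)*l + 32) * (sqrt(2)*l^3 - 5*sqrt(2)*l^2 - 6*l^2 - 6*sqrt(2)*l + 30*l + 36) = sqrt(2)*l^5 - 22*l^4 - 5*sqrt(2)*l^4 + 74*sqrt(2)*l^3 + 110*l^3 - 400*sqrt(2)*l^2 - 60*l^2 - 480*sqrt(2)*l + 960*l + 1152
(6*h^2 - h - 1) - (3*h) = 6*h^2 - 4*h - 1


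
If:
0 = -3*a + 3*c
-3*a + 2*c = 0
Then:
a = 0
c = 0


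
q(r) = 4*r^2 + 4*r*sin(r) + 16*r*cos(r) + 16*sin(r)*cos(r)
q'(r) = -16*r*sin(r) + 4*r*cos(r) + 8*r - 16*sin(r)^2 + 4*sin(r) + 16*cos(r)^2 + 16*cos(r)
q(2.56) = -9.73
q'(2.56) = -15.41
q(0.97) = 23.20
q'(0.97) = 3.72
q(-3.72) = 89.73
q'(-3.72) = 10.46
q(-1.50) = 12.16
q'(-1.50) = -55.06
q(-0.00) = 0.00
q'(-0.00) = 32.00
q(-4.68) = 70.81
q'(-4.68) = 25.52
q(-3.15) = 89.85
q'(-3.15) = -12.14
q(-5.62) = 49.40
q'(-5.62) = 11.63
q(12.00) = 705.02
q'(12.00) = 257.67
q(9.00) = 201.63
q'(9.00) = -22.51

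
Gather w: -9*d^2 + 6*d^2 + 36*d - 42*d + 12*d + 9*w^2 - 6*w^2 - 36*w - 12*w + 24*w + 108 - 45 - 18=-3*d^2 + 6*d + 3*w^2 - 24*w + 45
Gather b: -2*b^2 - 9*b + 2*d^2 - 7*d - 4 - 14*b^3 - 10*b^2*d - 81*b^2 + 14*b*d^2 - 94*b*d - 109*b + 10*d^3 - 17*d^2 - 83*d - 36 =-14*b^3 + b^2*(-10*d - 83) + b*(14*d^2 - 94*d - 118) + 10*d^3 - 15*d^2 - 90*d - 40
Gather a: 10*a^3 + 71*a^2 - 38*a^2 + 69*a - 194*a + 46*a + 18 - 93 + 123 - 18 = 10*a^3 + 33*a^2 - 79*a + 30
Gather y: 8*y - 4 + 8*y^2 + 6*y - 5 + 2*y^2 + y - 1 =10*y^2 + 15*y - 10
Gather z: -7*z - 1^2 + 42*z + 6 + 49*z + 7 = 84*z + 12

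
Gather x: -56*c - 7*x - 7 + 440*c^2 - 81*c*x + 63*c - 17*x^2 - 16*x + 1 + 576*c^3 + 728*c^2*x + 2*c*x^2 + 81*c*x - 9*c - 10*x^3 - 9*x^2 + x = 576*c^3 + 440*c^2 - 2*c - 10*x^3 + x^2*(2*c - 26) + x*(728*c^2 - 22) - 6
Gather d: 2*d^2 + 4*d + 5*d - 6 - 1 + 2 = 2*d^2 + 9*d - 5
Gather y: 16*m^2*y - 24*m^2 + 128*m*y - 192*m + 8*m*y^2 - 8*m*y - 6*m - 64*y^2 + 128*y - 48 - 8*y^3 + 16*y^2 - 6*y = -24*m^2 - 198*m - 8*y^3 + y^2*(8*m - 48) + y*(16*m^2 + 120*m + 122) - 48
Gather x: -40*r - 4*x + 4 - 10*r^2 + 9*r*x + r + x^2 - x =-10*r^2 - 39*r + x^2 + x*(9*r - 5) + 4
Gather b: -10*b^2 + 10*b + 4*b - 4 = -10*b^2 + 14*b - 4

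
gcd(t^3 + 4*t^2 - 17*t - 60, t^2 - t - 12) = t^2 - t - 12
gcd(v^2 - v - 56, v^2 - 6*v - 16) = v - 8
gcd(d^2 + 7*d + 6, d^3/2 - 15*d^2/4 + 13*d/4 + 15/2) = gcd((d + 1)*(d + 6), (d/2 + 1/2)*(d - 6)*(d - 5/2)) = d + 1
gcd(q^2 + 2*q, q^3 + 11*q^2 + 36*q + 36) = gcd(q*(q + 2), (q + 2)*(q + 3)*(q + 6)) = q + 2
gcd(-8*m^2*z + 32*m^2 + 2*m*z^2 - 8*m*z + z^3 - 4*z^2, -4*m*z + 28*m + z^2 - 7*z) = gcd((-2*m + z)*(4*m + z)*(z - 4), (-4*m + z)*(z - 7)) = 1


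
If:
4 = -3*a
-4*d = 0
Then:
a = -4/3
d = 0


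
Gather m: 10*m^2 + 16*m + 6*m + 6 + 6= 10*m^2 + 22*m + 12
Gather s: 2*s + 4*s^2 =4*s^2 + 2*s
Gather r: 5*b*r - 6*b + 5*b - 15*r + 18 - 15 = -b + r*(5*b - 15) + 3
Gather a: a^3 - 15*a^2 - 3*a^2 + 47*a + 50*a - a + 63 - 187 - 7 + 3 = a^3 - 18*a^2 + 96*a - 128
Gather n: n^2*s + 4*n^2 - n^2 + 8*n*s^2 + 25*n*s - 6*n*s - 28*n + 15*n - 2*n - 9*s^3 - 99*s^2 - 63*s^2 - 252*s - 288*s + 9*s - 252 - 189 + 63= n^2*(s + 3) + n*(8*s^2 + 19*s - 15) - 9*s^3 - 162*s^2 - 531*s - 378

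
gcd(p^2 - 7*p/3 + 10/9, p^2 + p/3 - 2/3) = p - 2/3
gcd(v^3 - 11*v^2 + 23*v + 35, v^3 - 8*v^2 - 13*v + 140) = v^2 - 12*v + 35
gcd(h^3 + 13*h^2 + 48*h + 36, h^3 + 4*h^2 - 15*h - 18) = h^2 + 7*h + 6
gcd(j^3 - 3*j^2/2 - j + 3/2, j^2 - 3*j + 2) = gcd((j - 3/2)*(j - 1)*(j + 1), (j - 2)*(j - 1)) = j - 1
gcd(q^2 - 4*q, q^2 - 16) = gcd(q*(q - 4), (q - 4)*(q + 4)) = q - 4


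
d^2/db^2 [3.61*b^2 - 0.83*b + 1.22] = 7.22000000000000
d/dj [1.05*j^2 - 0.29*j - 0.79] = 2.1*j - 0.29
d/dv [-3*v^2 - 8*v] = -6*v - 8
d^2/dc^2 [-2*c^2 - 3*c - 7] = -4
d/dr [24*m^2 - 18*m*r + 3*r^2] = -18*m + 6*r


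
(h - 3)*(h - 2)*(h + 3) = h^3 - 2*h^2 - 9*h + 18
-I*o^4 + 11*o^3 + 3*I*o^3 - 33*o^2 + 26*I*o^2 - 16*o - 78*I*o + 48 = (o - 3)*(o + 2*I)*(o + 8*I)*(-I*o + 1)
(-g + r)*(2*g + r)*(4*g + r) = -8*g^3 + 2*g^2*r + 5*g*r^2 + r^3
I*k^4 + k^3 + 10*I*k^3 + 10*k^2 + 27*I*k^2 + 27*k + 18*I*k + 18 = (k + 3)*(k + 6)*(k - I)*(I*k + I)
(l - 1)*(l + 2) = l^2 + l - 2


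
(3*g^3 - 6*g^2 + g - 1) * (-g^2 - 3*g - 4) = -3*g^5 - 3*g^4 + 5*g^3 + 22*g^2 - g + 4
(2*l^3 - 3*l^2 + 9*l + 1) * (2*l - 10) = 4*l^4 - 26*l^3 + 48*l^2 - 88*l - 10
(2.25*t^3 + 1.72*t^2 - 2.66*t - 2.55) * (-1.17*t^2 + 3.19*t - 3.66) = -2.6325*t^5 + 5.1651*t^4 + 0.364*t^3 - 11.7971*t^2 + 1.6011*t + 9.333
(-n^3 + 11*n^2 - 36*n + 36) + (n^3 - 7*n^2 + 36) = 4*n^2 - 36*n + 72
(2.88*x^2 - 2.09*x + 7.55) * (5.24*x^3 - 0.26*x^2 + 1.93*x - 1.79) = 15.0912*x^5 - 11.7004*x^4 + 45.6638*x^3 - 11.1519*x^2 + 18.3126*x - 13.5145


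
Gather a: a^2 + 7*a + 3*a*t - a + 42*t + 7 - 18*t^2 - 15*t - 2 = a^2 + a*(3*t + 6) - 18*t^2 + 27*t + 5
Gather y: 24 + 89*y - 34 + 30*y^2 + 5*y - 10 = 30*y^2 + 94*y - 20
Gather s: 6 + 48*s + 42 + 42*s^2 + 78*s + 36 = 42*s^2 + 126*s + 84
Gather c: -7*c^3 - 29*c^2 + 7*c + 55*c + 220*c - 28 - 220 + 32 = -7*c^3 - 29*c^2 + 282*c - 216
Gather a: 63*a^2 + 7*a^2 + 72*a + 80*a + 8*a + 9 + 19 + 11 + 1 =70*a^2 + 160*a + 40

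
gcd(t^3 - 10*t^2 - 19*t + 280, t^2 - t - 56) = t - 8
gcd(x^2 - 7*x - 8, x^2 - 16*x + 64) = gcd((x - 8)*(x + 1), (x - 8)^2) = x - 8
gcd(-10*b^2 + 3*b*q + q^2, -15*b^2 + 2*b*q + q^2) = 5*b + q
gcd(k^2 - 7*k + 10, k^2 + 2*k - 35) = k - 5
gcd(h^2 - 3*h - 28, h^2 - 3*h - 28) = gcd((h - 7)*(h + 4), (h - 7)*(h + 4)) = h^2 - 3*h - 28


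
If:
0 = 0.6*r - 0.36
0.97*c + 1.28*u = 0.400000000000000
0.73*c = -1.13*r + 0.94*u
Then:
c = -0.27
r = 0.60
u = 0.51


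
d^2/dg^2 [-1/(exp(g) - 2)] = (-exp(g) - 2)*exp(g)/(exp(g) - 2)^3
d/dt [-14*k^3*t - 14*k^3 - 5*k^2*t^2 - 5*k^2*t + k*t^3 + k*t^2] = k*(-14*k^2 - 10*k*t - 5*k + 3*t^2 + 2*t)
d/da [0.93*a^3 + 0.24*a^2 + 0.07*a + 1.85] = 2.79*a^2 + 0.48*a + 0.07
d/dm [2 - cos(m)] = sin(m)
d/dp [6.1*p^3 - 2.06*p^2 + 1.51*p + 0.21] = 18.3*p^2 - 4.12*p + 1.51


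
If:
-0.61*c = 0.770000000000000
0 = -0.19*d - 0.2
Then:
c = -1.26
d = -1.05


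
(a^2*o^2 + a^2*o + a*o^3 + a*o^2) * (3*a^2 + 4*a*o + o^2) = 3*a^4*o^2 + 3*a^4*o + 7*a^3*o^3 + 7*a^3*o^2 + 5*a^2*o^4 + 5*a^2*o^3 + a*o^5 + a*o^4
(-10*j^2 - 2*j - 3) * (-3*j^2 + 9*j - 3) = 30*j^4 - 84*j^3 + 21*j^2 - 21*j + 9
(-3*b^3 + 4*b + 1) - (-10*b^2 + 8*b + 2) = -3*b^3 + 10*b^2 - 4*b - 1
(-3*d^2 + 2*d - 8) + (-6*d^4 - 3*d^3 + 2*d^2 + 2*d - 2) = -6*d^4 - 3*d^3 - d^2 + 4*d - 10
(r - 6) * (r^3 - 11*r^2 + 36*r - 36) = r^4 - 17*r^3 + 102*r^2 - 252*r + 216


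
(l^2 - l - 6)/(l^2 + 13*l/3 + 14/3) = 3*(l - 3)/(3*l + 7)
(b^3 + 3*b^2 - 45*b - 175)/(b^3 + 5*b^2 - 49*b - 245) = (b + 5)/(b + 7)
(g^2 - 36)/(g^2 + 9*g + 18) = (g - 6)/(g + 3)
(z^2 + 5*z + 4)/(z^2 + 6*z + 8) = (z + 1)/(z + 2)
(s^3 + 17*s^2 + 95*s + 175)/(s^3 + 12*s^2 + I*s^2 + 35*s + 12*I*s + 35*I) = (s + 5)/(s + I)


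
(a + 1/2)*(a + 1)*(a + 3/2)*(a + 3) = a^4 + 6*a^3 + 47*a^2/4 + 9*a + 9/4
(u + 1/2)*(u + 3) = u^2 + 7*u/2 + 3/2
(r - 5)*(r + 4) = r^2 - r - 20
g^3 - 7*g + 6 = (g - 2)*(g - 1)*(g + 3)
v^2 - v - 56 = (v - 8)*(v + 7)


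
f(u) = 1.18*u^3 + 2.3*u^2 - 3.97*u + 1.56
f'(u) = 3.54*u^2 + 4.6*u - 3.97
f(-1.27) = 7.89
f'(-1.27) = -4.10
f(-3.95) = -19.60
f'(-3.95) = 33.09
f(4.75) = 161.06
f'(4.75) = 97.75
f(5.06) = 193.23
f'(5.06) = 109.94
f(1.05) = 1.29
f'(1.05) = 4.76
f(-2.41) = 7.97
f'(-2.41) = 5.50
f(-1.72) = 9.19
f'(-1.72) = -1.41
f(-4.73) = -53.08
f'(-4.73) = 53.47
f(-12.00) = -1658.64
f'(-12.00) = 450.59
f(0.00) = 1.56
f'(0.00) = -3.97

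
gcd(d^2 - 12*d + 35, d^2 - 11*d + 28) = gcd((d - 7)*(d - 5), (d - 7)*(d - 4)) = d - 7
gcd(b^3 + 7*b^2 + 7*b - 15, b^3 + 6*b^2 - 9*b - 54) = b + 3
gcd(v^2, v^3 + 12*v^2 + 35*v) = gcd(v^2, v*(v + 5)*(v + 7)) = v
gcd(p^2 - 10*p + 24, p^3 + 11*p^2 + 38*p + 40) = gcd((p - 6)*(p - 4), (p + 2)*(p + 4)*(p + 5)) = 1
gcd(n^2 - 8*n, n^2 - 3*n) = n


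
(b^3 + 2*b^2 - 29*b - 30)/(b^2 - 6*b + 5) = (b^2 + 7*b + 6)/(b - 1)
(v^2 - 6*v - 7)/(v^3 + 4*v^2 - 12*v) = (v^2 - 6*v - 7)/(v*(v^2 + 4*v - 12))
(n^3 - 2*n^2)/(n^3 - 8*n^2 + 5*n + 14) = n^2/(n^2 - 6*n - 7)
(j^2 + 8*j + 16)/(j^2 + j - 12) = (j + 4)/(j - 3)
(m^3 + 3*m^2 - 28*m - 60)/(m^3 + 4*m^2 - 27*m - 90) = (m + 2)/(m + 3)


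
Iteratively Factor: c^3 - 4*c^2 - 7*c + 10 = (c + 2)*(c^2 - 6*c + 5) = (c - 5)*(c + 2)*(c - 1)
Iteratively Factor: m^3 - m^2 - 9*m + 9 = (m + 3)*(m^2 - 4*m + 3) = (m - 3)*(m + 3)*(m - 1)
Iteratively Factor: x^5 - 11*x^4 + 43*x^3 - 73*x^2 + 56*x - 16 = (x - 1)*(x^4 - 10*x^3 + 33*x^2 - 40*x + 16) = (x - 1)^2*(x^3 - 9*x^2 + 24*x - 16) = (x - 4)*(x - 1)^2*(x^2 - 5*x + 4) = (x - 4)*(x - 1)^3*(x - 4)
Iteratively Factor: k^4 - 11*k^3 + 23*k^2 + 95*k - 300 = (k - 4)*(k^3 - 7*k^2 - 5*k + 75) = (k - 4)*(k + 3)*(k^2 - 10*k + 25) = (k - 5)*(k - 4)*(k + 3)*(k - 5)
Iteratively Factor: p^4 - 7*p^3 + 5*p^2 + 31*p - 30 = (p - 3)*(p^3 - 4*p^2 - 7*p + 10) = (p - 3)*(p - 1)*(p^2 - 3*p - 10) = (p - 5)*(p - 3)*(p - 1)*(p + 2)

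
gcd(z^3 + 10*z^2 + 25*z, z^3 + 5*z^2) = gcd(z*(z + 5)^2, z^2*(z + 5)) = z^2 + 5*z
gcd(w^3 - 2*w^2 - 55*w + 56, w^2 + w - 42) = w + 7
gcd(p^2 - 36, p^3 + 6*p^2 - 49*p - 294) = p + 6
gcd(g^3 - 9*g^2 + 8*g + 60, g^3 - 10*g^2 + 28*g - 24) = g - 6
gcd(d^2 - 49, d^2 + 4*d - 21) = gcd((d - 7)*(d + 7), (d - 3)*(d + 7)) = d + 7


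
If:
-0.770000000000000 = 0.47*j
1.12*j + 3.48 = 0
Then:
No Solution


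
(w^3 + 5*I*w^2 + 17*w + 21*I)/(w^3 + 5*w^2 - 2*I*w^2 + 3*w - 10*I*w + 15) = (w + 7*I)/(w + 5)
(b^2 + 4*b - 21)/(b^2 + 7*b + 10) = (b^2 + 4*b - 21)/(b^2 + 7*b + 10)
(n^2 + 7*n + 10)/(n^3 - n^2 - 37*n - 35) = (n + 2)/(n^2 - 6*n - 7)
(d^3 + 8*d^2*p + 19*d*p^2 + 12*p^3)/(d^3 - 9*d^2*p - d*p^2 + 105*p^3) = (d^2 + 5*d*p + 4*p^2)/(d^2 - 12*d*p + 35*p^2)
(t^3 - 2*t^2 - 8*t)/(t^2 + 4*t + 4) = t*(t - 4)/(t + 2)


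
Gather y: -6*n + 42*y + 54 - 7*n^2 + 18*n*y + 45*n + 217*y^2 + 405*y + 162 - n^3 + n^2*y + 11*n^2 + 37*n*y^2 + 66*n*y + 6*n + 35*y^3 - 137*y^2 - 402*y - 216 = -n^3 + 4*n^2 + 45*n + 35*y^3 + y^2*(37*n + 80) + y*(n^2 + 84*n + 45)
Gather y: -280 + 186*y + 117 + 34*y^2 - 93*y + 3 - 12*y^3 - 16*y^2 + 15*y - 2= -12*y^3 + 18*y^2 + 108*y - 162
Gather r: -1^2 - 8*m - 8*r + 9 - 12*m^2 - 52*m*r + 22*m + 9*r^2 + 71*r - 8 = -12*m^2 + 14*m + 9*r^2 + r*(63 - 52*m)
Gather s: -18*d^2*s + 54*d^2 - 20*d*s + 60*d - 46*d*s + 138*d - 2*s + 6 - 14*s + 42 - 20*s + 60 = 54*d^2 + 198*d + s*(-18*d^2 - 66*d - 36) + 108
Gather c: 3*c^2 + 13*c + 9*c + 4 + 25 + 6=3*c^2 + 22*c + 35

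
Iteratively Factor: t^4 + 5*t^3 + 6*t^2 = (t)*(t^3 + 5*t^2 + 6*t) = t*(t + 2)*(t^2 + 3*t) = t^2*(t + 2)*(t + 3)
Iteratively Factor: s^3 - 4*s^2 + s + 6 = (s - 3)*(s^2 - s - 2) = (s - 3)*(s - 2)*(s + 1)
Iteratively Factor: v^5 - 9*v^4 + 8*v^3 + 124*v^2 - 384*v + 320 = (v - 4)*(v^4 - 5*v^3 - 12*v^2 + 76*v - 80) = (v - 4)*(v - 2)*(v^3 - 3*v^2 - 18*v + 40) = (v - 4)*(v - 2)^2*(v^2 - v - 20) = (v - 4)*(v - 2)^2*(v + 4)*(v - 5)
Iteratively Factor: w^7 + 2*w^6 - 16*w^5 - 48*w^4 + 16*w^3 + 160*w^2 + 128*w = (w - 2)*(w^6 + 4*w^5 - 8*w^4 - 64*w^3 - 112*w^2 - 64*w) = (w - 4)*(w - 2)*(w^5 + 8*w^4 + 24*w^3 + 32*w^2 + 16*w) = (w - 4)*(w - 2)*(w + 2)*(w^4 + 6*w^3 + 12*w^2 + 8*w) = (w - 4)*(w - 2)*(w + 2)^2*(w^3 + 4*w^2 + 4*w) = (w - 4)*(w - 2)*(w + 2)^3*(w^2 + 2*w) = (w - 4)*(w - 2)*(w + 2)^4*(w)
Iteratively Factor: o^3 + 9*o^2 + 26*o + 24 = (o + 2)*(o^2 + 7*o + 12) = (o + 2)*(o + 3)*(o + 4)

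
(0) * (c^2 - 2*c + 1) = 0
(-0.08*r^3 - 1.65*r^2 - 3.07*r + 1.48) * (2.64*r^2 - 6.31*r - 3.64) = -0.2112*r^5 - 3.8512*r^4 + 2.5979*r^3 + 29.2849*r^2 + 1.836*r - 5.3872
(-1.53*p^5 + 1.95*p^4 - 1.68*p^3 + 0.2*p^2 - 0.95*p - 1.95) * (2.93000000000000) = -4.4829*p^5 + 5.7135*p^4 - 4.9224*p^3 + 0.586*p^2 - 2.7835*p - 5.7135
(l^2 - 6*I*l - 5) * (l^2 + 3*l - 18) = l^4 + 3*l^3 - 6*I*l^3 - 23*l^2 - 18*I*l^2 - 15*l + 108*I*l + 90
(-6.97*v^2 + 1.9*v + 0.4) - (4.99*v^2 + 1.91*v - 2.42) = -11.96*v^2 - 0.01*v + 2.82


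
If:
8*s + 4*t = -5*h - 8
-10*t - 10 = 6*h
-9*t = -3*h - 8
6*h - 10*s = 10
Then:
No Solution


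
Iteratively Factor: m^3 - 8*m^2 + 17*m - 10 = (m - 5)*(m^2 - 3*m + 2) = (m - 5)*(m - 2)*(m - 1)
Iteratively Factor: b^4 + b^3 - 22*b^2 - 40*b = (b)*(b^3 + b^2 - 22*b - 40) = b*(b + 2)*(b^2 - b - 20) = b*(b + 2)*(b + 4)*(b - 5)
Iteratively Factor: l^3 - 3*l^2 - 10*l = (l)*(l^2 - 3*l - 10) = l*(l - 5)*(l + 2)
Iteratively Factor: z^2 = (z)*(z)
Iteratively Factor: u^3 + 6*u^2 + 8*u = (u + 4)*(u^2 + 2*u) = (u + 2)*(u + 4)*(u)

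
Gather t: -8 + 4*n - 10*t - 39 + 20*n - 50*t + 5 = 24*n - 60*t - 42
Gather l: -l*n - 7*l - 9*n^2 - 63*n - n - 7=l*(-n - 7) - 9*n^2 - 64*n - 7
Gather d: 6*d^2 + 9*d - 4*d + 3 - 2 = 6*d^2 + 5*d + 1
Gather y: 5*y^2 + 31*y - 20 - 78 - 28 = 5*y^2 + 31*y - 126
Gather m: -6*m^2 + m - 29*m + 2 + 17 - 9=-6*m^2 - 28*m + 10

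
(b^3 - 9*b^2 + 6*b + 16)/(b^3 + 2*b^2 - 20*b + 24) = (b^2 - 7*b - 8)/(b^2 + 4*b - 12)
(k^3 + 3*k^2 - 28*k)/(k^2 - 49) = k*(k - 4)/(k - 7)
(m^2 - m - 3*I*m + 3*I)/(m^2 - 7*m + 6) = (m - 3*I)/(m - 6)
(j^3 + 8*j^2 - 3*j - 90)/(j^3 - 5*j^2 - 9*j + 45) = (j^2 + 11*j + 30)/(j^2 - 2*j - 15)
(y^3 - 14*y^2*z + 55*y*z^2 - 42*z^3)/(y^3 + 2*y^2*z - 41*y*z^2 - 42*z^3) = (y^2 - 8*y*z + 7*z^2)/(y^2 + 8*y*z + 7*z^2)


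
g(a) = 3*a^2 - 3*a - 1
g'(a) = 6*a - 3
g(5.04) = 60.08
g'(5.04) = 27.24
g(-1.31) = 8.08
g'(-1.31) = -10.86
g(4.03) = 35.63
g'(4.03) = 21.18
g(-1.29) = 7.86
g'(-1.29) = -10.74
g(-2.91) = 33.13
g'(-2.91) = -20.46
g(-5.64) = 111.35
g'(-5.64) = -36.84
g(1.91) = 4.21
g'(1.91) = 8.46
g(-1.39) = 8.97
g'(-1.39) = -11.34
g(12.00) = 395.00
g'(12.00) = 69.00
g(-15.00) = 719.00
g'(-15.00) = -93.00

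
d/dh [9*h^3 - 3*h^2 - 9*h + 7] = 27*h^2 - 6*h - 9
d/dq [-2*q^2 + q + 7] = 1 - 4*q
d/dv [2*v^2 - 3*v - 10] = 4*v - 3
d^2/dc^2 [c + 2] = 0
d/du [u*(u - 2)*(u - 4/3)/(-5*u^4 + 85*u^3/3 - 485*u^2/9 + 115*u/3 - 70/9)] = 3*(27*u^4 - 72*u^3 + 39*u^2 + 42*u - 28)/(5*(81*u^6 - 594*u^5 + 1647*u^4 - 2172*u^3 + 1423*u^2 - 434*u + 49))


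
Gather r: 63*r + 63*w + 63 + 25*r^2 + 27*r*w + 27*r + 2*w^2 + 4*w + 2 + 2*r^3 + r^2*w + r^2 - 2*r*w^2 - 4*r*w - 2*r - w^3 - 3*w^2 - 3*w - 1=2*r^3 + r^2*(w + 26) + r*(-2*w^2 + 23*w + 88) - w^3 - w^2 + 64*w + 64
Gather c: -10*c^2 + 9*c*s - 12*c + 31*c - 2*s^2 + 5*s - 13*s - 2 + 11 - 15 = -10*c^2 + c*(9*s + 19) - 2*s^2 - 8*s - 6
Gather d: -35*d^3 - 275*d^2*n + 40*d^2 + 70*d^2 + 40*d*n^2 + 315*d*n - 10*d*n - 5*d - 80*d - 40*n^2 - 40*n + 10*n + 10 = -35*d^3 + d^2*(110 - 275*n) + d*(40*n^2 + 305*n - 85) - 40*n^2 - 30*n + 10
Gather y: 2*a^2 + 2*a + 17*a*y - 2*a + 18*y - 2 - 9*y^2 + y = 2*a^2 - 9*y^2 + y*(17*a + 19) - 2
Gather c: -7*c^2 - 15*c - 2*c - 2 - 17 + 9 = -7*c^2 - 17*c - 10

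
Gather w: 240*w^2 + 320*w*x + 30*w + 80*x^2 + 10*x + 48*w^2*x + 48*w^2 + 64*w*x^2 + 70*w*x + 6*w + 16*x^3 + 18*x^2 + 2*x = w^2*(48*x + 288) + w*(64*x^2 + 390*x + 36) + 16*x^3 + 98*x^2 + 12*x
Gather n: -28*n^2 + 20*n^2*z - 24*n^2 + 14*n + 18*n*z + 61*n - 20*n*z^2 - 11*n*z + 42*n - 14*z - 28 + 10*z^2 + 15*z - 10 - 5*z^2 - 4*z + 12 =n^2*(20*z - 52) + n*(-20*z^2 + 7*z + 117) + 5*z^2 - 3*z - 26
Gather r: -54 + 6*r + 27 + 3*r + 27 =9*r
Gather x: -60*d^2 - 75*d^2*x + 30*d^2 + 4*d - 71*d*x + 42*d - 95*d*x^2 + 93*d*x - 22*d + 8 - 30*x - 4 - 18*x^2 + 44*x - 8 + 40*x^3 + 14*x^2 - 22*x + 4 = -30*d^2 + 24*d + 40*x^3 + x^2*(-95*d - 4) + x*(-75*d^2 + 22*d - 8)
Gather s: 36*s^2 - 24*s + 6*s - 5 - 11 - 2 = 36*s^2 - 18*s - 18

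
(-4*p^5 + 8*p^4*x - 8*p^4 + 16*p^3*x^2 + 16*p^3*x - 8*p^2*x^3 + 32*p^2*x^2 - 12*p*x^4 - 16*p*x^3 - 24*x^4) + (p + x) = -4*p^5 + 8*p^4*x - 8*p^4 + 16*p^3*x^2 + 16*p^3*x - 8*p^2*x^3 + 32*p^2*x^2 - 12*p*x^4 - 16*p*x^3 + p - 24*x^4 + x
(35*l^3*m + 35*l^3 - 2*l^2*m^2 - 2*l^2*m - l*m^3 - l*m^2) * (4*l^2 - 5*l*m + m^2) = 140*l^5*m + 140*l^5 - 183*l^4*m^2 - 183*l^4*m + 41*l^3*m^3 + 41*l^3*m^2 + 3*l^2*m^4 + 3*l^2*m^3 - l*m^5 - l*m^4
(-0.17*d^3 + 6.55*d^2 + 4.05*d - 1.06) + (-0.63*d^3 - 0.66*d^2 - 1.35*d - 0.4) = -0.8*d^3 + 5.89*d^2 + 2.7*d - 1.46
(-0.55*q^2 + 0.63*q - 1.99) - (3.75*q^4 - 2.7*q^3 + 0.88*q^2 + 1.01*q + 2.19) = -3.75*q^4 + 2.7*q^3 - 1.43*q^2 - 0.38*q - 4.18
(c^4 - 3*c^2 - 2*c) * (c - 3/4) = c^5 - 3*c^4/4 - 3*c^3 + c^2/4 + 3*c/2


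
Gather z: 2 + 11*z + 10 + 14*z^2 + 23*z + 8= 14*z^2 + 34*z + 20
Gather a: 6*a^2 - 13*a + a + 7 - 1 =6*a^2 - 12*a + 6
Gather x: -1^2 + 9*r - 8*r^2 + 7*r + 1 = -8*r^2 + 16*r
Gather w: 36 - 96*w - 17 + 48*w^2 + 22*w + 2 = 48*w^2 - 74*w + 21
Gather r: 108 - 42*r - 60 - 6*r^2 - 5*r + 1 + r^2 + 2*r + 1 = -5*r^2 - 45*r + 50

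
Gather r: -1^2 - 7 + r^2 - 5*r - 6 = r^2 - 5*r - 14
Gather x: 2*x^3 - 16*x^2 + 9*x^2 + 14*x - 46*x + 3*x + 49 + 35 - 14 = 2*x^3 - 7*x^2 - 29*x + 70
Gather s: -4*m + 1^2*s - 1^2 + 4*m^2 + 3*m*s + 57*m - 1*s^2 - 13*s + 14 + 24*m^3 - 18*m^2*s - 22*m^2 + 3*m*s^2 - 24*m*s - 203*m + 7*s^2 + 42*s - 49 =24*m^3 - 18*m^2 - 150*m + s^2*(3*m + 6) + s*(-18*m^2 - 21*m + 30) - 36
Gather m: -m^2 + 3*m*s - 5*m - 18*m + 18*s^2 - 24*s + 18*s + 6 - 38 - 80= -m^2 + m*(3*s - 23) + 18*s^2 - 6*s - 112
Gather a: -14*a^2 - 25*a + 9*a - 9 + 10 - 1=-14*a^2 - 16*a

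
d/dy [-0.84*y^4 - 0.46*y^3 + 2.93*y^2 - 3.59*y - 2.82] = -3.36*y^3 - 1.38*y^2 + 5.86*y - 3.59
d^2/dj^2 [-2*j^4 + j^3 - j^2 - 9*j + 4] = -24*j^2 + 6*j - 2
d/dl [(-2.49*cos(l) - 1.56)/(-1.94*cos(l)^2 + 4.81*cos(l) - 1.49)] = (4.8306*cos(l)^2 + 6.0528*cos(l) - 11.2137)*sin(l)/(3.7636*cos(l)^4 - 18.6628*cos(l)^3 + 28.9173*cos(l)^2 - 14.3338*cos(l) + 2.2201)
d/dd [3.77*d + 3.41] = 3.77000000000000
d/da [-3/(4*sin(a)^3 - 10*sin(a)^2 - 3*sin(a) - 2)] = -(30*sin(2*a) + 9*cos(3*a))/(sin(3*a) - 5*cos(2*a) + 7)^2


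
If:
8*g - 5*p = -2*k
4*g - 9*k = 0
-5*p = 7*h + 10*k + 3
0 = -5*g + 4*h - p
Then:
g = -108/907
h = -183/907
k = -48/907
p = -192/907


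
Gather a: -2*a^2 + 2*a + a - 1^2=-2*a^2 + 3*a - 1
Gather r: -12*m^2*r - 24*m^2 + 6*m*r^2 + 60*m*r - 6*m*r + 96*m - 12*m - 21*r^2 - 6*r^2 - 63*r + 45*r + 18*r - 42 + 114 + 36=-24*m^2 + 84*m + r^2*(6*m - 27) + r*(-12*m^2 + 54*m) + 108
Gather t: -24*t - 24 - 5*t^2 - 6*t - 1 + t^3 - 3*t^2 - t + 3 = t^3 - 8*t^2 - 31*t - 22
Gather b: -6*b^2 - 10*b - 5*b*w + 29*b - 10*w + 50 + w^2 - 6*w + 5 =-6*b^2 + b*(19 - 5*w) + w^2 - 16*w + 55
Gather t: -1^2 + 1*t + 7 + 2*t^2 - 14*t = 2*t^2 - 13*t + 6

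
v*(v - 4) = v^2 - 4*v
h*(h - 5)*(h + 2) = h^3 - 3*h^2 - 10*h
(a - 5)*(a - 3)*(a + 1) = a^3 - 7*a^2 + 7*a + 15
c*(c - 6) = c^2 - 6*c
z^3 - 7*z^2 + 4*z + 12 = (z - 6)*(z - 2)*(z + 1)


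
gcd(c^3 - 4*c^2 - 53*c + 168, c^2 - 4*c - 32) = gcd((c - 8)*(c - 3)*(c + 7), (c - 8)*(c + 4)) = c - 8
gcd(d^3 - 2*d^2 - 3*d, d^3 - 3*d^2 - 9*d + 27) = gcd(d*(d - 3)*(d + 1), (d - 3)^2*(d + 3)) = d - 3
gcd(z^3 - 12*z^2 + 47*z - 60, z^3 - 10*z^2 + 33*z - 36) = z^2 - 7*z + 12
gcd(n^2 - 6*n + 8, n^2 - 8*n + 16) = n - 4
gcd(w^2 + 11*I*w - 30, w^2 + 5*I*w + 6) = w + 6*I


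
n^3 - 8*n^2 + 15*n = n*(n - 5)*(n - 3)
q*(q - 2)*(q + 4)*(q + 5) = q^4 + 7*q^3 + 2*q^2 - 40*q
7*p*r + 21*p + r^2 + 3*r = (7*p + r)*(r + 3)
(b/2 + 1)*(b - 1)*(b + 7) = b^3/2 + 4*b^2 + 5*b/2 - 7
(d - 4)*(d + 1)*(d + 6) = d^3 + 3*d^2 - 22*d - 24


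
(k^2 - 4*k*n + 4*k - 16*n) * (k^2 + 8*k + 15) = k^4 - 4*k^3*n + 12*k^3 - 48*k^2*n + 47*k^2 - 188*k*n + 60*k - 240*n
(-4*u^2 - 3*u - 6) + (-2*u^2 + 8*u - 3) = -6*u^2 + 5*u - 9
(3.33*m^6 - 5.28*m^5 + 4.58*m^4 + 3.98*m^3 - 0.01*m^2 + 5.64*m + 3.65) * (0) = 0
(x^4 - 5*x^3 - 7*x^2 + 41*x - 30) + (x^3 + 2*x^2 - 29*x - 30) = x^4 - 4*x^3 - 5*x^2 + 12*x - 60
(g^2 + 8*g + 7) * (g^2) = g^4 + 8*g^3 + 7*g^2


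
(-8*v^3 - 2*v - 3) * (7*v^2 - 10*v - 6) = -56*v^5 + 80*v^4 + 34*v^3 - v^2 + 42*v + 18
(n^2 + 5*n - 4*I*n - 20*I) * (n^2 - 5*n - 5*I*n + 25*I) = n^4 - 9*I*n^3 - 45*n^2 + 225*I*n + 500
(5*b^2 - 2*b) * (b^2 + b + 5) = 5*b^4 + 3*b^3 + 23*b^2 - 10*b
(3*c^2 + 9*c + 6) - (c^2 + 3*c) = 2*c^2 + 6*c + 6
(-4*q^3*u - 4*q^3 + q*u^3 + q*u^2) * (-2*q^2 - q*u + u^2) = 8*q^5*u + 8*q^5 + 4*q^4*u^2 + 4*q^4*u - 6*q^3*u^3 - 6*q^3*u^2 - q^2*u^4 - q^2*u^3 + q*u^5 + q*u^4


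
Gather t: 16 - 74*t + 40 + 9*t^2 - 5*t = 9*t^2 - 79*t + 56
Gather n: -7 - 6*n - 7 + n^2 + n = n^2 - 5*n - 14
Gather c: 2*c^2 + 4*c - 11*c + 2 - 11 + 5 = 2*c^2 - 7*c - 4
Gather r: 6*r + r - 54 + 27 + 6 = 7*r - 21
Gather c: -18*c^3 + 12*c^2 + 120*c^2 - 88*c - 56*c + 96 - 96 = -18*c^3 + 132*c^2 - 144*c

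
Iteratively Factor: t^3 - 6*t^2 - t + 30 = (t - 3)*(t^2 - 3*t - 10) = (t - 3)*(t + 2)*(t - 5)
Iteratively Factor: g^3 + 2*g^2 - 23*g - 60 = (g + 4)*(g^2 - 2*g - 15) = (g - 5)*(g + 4)*(g + 3)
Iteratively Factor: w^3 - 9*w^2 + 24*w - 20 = (w - 5)*(w^2 - 4*w + 4) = (w - 5)*(w - 2)*(w - 2)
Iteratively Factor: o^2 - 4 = (o + 2)*(o - 2)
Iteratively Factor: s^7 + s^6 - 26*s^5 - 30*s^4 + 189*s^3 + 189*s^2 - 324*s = (s - 3)*(s^6 + 4*s^5 - 14*s^4 - 72*s^3 - 27*s^2 + 108*s) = s*(s - 3)*(s^5 + 4*s^4 - 14*s^3 - 72*s^2 - 27*s + 108) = s*(s - 3)*(s + 3)*(s^4 + s^3 - 17*s^2 - 21*s + 36) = s*(s - 3)*(s + 3)^2*(s^3 - 2*s^2 - 11*s + 12) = s*(s - 3)*(s - 1)*(s + 3)^2*(s^2 - s - 12) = s*(s - 3)*(s - 1)*(s + 3)^3*(s - 4)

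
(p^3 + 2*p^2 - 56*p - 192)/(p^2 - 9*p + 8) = (p^2 + 10*p + 24)/(p - 1)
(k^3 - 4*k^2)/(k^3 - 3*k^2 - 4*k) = k/(k + 1)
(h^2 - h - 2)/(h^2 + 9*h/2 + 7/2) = 2*(h - 2)/(2*h + 7)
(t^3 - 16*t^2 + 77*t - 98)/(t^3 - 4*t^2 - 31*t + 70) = (t - 7)/(t + 5)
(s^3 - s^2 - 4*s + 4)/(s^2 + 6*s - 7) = (s^2 - 4)/(s + 7)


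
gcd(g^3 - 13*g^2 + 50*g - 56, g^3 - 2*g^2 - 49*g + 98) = g^2 - 9*g + 14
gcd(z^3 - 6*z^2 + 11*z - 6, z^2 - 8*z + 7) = z - 1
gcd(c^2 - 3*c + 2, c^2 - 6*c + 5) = c - 1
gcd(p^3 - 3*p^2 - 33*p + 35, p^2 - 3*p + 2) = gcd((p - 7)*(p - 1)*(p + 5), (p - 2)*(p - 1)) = p - 1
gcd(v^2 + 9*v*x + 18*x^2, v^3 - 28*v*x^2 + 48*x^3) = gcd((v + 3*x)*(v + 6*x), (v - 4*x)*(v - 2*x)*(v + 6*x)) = v + 6*x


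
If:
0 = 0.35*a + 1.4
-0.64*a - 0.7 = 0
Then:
No Solution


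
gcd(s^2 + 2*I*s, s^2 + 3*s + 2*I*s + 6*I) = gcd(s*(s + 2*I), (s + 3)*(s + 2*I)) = s + 2*I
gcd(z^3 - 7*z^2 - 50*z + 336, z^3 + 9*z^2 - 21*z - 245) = z + 7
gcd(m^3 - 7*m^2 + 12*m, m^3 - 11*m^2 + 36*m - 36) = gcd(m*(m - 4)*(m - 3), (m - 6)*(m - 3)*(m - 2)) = m - 3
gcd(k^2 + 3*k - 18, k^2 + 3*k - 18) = k^2 + 3*k - 18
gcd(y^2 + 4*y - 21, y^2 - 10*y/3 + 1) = y - 3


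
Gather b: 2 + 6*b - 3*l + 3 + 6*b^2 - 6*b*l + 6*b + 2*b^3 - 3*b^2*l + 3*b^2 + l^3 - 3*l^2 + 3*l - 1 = 2*b^3 + b^2*(9 - 3*l) + b*(12 - 6*l) + l^3 - 3*l^2 + 4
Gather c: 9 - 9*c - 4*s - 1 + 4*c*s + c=c*(4*s - 8) - 4*s + 8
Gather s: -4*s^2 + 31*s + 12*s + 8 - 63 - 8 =-4*s^2 + 43*s - 63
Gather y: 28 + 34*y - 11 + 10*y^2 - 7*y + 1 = 10*y^2 + 27*y + 18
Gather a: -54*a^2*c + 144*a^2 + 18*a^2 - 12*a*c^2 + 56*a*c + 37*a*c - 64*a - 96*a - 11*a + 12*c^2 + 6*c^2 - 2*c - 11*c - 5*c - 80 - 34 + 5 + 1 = a^2*(162 - 54*c) + a*(-12*c^2 + 93*c - 171) + 18*c^2 - 18*c - 108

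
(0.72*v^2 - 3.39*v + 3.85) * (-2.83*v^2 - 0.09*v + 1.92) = -2.0376*v^4 + 9.5289*v^3 - 9.208*v^2 - 6.8553*v + 7.392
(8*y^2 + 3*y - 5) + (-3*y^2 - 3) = 5*y^2 + 3*y - 8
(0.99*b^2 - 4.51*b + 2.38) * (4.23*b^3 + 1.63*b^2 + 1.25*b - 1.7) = 4.1877*b^5 - 17.4636*b^4 + 3.9536*b^3 - 3.4411*b^2 + 10.642*b - 4.046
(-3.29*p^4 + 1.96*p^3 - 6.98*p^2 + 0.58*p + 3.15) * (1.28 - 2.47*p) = 8.1263*p^5 - 9.0524*p^4 + 19.7494*p^3 - 10.367*p^2 - 7.0381*p + 4.032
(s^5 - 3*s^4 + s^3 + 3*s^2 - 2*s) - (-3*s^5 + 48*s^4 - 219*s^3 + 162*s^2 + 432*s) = 4*s^5 - 51*s^4 + 220*s^3 - 159*s^2 - 434*s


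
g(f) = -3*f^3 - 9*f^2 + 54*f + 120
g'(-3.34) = 13.72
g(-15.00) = 7410.00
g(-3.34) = -48.98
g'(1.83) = -9.08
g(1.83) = 170.29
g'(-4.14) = -25.74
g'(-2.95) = 28.78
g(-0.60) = 85.01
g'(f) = -9*f^2 - 18*f + 54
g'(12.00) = -1458.00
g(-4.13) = -45.20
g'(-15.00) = -1701.00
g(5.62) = -393.29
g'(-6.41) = -200.41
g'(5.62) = -331.42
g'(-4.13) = -25.17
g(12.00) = -5712.00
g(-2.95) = -40.61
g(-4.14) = -44.94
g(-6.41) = 194.19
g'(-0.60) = 61.56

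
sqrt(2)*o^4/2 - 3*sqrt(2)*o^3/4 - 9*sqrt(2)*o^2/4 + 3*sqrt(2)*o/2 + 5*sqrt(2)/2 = (o - 5/2)*(o - sqrt(2))*(o + sqrt(2))*(sqrt(2)*o/2 + sqrt(2)/2)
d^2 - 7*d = d*(d - 7)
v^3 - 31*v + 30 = (v - 5)*(v - 1)*(v + 6)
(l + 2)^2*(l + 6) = l^3 + 10*l^2 + 28*l + 24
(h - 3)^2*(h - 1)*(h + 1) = h^4 - 6*h^3 + 8*h^2 + 6*h - 9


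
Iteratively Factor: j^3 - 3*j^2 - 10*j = (j)*(j^2 - 3*j - 10) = j*(j - 5)*(j + 2)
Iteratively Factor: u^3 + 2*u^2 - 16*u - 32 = (u + 2)*(u^2 - 16) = (u - 4)*(u + 2)*(u + 4)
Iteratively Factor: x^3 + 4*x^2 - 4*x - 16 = (x + 2)*(x^2 + 2*x - 8) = (x - 2)*(x + 2)*(x + 4)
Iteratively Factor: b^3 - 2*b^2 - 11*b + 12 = (b - 1)*(b^2 - b - 12) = (b - 1)*(b + 3)*(b - 4)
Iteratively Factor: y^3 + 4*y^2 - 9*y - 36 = (y + 3)*(y^2 + y - 12) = (y + 3)*(y + 4)*(y - 3)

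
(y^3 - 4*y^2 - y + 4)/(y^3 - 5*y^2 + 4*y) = (y + 1)/y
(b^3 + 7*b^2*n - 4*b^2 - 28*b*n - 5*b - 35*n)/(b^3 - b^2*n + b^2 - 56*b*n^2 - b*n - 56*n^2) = (b - 5)/(b - 8*n)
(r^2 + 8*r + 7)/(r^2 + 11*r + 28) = (r + 1)/(r + 4)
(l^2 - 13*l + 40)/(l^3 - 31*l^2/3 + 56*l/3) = 3*(l - 5)/(l*(3*l - 7))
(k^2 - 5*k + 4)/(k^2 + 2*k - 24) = (k - 1)/(k + 6)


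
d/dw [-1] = 0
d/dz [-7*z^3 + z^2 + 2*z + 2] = -21*z^2 + 2*z + 2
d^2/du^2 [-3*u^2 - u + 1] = -6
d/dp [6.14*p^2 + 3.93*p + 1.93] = 12.28*p + 3.93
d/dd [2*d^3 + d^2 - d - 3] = 6*d^2 + 2*d - 1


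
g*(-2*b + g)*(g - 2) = -2*b*g^2 + 4*b*g + g^3 - 2*g^2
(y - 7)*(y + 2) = y^2 - 5*y - 14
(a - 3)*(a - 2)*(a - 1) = a^3 - 6*a^2 + 11*a - 6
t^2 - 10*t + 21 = (t - 7)*(t - 3)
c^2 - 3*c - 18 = (c - 6)*(c + 3)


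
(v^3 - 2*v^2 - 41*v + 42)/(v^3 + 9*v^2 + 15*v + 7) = (v^3 - 2*v^2 - 41*v + 42)/(v^3 + 9*v^2 + 15*v + 7)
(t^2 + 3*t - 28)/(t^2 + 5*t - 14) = (t - 4)/(t - 2)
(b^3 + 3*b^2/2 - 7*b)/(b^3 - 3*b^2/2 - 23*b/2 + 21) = b/(b - 3)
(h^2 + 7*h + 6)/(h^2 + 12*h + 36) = (h + 1)/(h + 6)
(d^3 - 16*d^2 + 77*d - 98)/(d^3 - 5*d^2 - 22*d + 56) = (d - 7)/(d + 4)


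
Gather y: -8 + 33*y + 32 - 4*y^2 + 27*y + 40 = -4*y^2 + 60*y + 64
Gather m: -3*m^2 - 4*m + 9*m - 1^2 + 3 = -3*m^2 + 5*m + 2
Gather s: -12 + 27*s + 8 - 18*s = 9*s - 4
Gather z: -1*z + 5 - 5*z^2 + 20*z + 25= -5*z^2 + 19*z + 30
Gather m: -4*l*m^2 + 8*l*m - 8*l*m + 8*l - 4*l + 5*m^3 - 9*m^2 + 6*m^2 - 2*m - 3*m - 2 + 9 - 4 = 4*l + 5*m^3 + m^2*(-4*l - 3) - 5*m + 3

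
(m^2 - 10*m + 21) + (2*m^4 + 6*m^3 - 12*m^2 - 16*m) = 2*m^4 + 6*m^3 - 11*m^2 - 26*m + 21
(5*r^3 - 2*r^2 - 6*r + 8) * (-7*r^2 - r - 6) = -35*r^5 + 9*r^4 + 14*r^3 - 38*r^2 + 28*r - 48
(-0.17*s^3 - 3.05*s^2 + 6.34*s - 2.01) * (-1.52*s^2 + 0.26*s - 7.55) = 0.2584*s^5 + 4.5918*s^4 - 9.1463*s^3 + 27.7311*s^2 - 48.3896*s + 15.1755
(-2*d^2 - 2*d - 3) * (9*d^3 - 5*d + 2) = -18*d^5 - 18*d^4 - 17*d^3 + 6*d^2 + 11*d - 6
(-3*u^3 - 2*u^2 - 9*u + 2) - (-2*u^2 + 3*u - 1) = -3*u^3 - 12*u + 3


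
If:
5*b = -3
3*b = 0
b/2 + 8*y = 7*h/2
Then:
No Solution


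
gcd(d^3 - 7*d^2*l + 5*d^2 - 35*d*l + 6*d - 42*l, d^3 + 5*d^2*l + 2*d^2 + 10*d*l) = d + 2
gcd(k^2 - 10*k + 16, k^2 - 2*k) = k - 2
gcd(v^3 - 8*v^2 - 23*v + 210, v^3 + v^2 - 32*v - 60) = v^2 - v - 30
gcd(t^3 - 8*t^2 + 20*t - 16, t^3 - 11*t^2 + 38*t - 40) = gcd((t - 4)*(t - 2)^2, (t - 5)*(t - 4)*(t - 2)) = t^2 - 6*t + 8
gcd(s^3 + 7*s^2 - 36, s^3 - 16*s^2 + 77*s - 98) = s - 2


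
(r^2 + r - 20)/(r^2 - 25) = (r - 4)/(r - 5)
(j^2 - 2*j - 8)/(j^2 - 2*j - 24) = (-j^2 + 2*j + 8)/(-j^2 + 2*j + 24)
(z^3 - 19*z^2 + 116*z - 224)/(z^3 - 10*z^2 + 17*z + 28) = (z - 8)/(z + 1)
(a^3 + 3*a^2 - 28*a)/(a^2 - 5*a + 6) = a*(a^2 + 3*a - 28)/(a^2 - 5*a + 6)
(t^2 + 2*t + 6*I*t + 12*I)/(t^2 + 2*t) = (t + 6*I)/t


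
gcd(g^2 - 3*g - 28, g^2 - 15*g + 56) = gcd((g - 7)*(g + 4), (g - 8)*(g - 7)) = g - 7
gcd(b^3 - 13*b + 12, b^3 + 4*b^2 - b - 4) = b^2 + 3*b - 4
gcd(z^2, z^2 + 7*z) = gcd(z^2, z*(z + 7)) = z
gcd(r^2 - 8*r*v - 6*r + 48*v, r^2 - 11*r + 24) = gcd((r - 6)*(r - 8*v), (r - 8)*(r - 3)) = 1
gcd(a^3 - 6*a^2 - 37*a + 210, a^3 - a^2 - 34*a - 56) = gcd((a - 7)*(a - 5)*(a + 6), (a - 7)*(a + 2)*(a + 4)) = a - 7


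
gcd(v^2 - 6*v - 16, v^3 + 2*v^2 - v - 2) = v + 2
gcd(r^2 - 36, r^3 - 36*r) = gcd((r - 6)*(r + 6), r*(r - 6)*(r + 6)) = r^2 - 36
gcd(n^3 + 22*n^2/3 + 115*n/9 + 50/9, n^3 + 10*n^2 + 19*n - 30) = n + 5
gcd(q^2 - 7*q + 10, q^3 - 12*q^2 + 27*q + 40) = q - 5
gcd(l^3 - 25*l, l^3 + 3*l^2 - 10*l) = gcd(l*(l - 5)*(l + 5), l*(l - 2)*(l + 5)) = l^2 + 5*l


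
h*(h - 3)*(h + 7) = h^3 + 4*h^2 - 21*h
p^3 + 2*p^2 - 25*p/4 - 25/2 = (p - 5/2)*(p + 2)*(p + 5/2)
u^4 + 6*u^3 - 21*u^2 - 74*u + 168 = (u - 3)*(u - 2)*(u + 4)*(u + 7)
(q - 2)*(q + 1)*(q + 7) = q^3 + 6*q^2 - 9*q - 14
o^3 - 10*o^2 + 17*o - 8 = (o - 8)*(o - 1)^2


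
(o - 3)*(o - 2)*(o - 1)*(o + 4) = o^4 - 2*o^3 - 13*o^2 + 38*o - 24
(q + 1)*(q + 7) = q^2 + 8*q + 7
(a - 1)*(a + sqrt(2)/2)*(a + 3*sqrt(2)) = a^3 - a^2 + 7*sqrt(2)*a^2/2 - 7*sqrt(2)*a/2 + 3*a - 3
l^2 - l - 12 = (l - 4)*(l + 3)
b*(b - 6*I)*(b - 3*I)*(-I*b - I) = -I*b^4 - 9*b^3 - I*b^3 - 9*b^2 + 18*I*b^2 + 18*I*b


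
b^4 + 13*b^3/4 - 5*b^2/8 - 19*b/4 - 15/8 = (b - 5/4)*(b + 1/2)*(b + 1)*(b + 3)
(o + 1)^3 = o^3 + 3*o^2 + 3*o + 1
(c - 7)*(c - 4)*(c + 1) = c^3 - 10*c^2 + 17*c + 28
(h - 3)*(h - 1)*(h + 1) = h^3 - 3*h^2 - h + 3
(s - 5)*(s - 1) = s^2 - 6*s + 5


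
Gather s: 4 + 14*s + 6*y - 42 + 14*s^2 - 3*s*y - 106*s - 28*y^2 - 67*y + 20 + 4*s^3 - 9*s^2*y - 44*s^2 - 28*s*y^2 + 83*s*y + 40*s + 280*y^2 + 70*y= 4*s^3 + s^2*(-9*y - 30) + s*(-28*y^2 + 80*y - 52) + 252*y^2 + 9*y - 18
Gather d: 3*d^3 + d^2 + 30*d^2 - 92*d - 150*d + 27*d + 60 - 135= 3*d^3 + 31*d^2 - 215*d - 75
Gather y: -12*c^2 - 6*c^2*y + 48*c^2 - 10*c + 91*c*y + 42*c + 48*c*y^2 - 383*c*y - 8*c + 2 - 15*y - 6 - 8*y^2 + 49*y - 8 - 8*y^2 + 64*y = 36*c^2 + 24*c + y^2*(48*c - 16) + y*(-6*c^2 - 292*c + 98) - 12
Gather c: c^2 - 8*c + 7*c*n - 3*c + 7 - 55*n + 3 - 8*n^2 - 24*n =c^2 + c*(7*n - 11) - 8*n^2 - 79*n + 10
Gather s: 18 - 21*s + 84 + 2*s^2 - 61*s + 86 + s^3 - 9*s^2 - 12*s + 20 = s^3 - 7*s^2 - 94*s + 208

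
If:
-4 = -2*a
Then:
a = 2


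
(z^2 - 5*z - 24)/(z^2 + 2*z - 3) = (z - 8)/(z - 1)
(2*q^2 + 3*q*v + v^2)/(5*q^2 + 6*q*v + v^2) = (2*q + v)/(5*q + v)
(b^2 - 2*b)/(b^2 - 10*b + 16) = b/(b - 8)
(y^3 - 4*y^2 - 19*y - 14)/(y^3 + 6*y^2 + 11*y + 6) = (y - 7)/(y + 3)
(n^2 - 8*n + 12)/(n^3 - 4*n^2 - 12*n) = (n - 2)/(n*(n + 2))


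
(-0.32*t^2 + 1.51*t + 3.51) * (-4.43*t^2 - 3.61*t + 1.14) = 1.4176*t^4 - 5.5341*t^3 - 21.3652*t^2 - 10.9497*t + 4.0014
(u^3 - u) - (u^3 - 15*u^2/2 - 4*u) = 15*u^2/2 + 3*u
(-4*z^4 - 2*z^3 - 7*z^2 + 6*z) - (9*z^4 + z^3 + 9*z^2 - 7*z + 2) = -13*z^4 - 3*z^3 - 16*z^2 + 13*z - 2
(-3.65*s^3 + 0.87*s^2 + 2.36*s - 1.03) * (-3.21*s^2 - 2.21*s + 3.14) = 11.7165*s^5 + 5.2738*s^4 - 20.9593*s^3 + 0.822500000000001*s^2 + 9.6867*s - 3.2342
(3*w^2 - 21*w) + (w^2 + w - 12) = 4*w^2 - 20*w - 12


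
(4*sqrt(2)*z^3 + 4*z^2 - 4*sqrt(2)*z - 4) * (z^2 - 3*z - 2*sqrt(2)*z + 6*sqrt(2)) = 4*sqrt(2)*z^5 - 12*sqrt(2)*z^4 - 12*z^4 - 12*sqrt(2)*z^3 + 36*z^3 + 12*z^2 + 36*sqrt(2)*z^2 - 36*z + 8*sqrt(2)*z - 24*sqrt(2)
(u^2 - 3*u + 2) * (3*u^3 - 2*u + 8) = 3*u^5 - 9*u^4 + 4*u^3 + 14*u^2 - 28*u + 16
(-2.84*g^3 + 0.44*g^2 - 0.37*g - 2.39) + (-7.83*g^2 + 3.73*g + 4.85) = -2.84*g^3 - 7.39*g^2 + 3.36*g + 2.46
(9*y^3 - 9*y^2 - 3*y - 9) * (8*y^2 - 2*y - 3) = 72*y^5 - 90*y^4 - 33*y^3 - 39*y^2 + 27*y + 27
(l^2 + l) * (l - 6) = l^3 - 5*l^2 - 6*l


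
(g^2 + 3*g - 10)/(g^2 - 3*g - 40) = (g - 2)/(g - 8)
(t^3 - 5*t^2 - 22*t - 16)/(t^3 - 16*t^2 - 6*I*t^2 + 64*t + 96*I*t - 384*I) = (t^2 + 3*t + 2)/(t^2 + t*(-8 - 6*I) + 48*I)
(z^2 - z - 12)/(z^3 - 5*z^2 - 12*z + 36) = (z - 4)/(z^2 - 8*z + 12)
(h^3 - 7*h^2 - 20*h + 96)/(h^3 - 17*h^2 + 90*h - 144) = (h + 4)/(h - 6)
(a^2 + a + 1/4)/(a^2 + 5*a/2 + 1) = (a + 1/2)/(a + 2)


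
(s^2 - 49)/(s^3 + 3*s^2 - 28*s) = (s - 7)/(s*(s - 4))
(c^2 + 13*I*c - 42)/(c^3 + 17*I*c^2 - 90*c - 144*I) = (c + 7*I)/(c^2 + 11*I*c - 24)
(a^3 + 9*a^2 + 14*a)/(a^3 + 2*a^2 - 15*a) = (a^2 + 9*a + 14)/(a^2 + 2*a - 15)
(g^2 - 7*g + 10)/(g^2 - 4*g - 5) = (g - 2)/(g + 1)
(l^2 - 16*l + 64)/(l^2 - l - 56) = (l - 8)/(l + 7)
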